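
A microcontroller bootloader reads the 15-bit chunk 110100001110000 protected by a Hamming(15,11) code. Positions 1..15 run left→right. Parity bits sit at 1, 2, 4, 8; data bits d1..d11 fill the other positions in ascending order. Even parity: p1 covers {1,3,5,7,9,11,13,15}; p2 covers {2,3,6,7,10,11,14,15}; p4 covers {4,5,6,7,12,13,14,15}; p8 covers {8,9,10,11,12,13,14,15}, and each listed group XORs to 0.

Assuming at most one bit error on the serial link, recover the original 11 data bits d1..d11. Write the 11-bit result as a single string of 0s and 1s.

00001110001

s1 (pos 1,3,5,7,9,11,13,15): 1⊕0⊕0⊕0⊕1⊕1⊕0⊕0 = 1
s2 (pos 2,3,6,7,10,11,14,15): 1⊕0⊕0⊕0⊕1⊕1⊕0⊕0 = 1
s4 (pos 4,5,6,7,12,13,14,15): 1⊕0⊕0⊕0⊕0⊕0⊕0⊕0 = 1
s8 (pos 8,9,10,11,12,13,14,15): 0⊕1⊕1⊕1⊕0⊕0⊕0⊕0 = 1
Syndrome s8…s1 = 1111 → error at position 15.
Flip position 15: 110100001110000 → 110100001110001
Read data bits from positions 3,5,6,7,9,10,11,12,13,14,15: 00001110001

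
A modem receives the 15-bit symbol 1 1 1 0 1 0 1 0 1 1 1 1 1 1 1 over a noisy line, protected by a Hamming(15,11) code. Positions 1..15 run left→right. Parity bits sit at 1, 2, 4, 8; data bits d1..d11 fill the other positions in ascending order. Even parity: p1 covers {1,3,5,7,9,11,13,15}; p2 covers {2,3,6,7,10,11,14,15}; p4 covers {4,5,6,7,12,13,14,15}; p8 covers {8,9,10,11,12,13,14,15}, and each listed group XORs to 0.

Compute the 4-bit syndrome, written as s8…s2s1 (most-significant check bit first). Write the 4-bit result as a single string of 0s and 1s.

s1 (pos 1,3,5,7,9,11,13,15): 1⊕1⊕1⊕1⊕1⊕1⊕1⊕1 = 0
s2 (pos 2,3,6,7,10,11,14,15): 1⊕1⊕0⊕1⊕1⊕1⊕1⊕1 = 1
s4 (pos 4,5,6,7,12,13,14,15): 0⊕1⊕0⊕1⊕1⊕1⊕1⊕1 = 0
s8 (pos 8,9,10,11,12,13,14,15): 0⊕1⊕1⊕1⊕1⊕1⊕1⊕1 = 1
Syndrome s8…s1 = 1010 → error at position 10.

1010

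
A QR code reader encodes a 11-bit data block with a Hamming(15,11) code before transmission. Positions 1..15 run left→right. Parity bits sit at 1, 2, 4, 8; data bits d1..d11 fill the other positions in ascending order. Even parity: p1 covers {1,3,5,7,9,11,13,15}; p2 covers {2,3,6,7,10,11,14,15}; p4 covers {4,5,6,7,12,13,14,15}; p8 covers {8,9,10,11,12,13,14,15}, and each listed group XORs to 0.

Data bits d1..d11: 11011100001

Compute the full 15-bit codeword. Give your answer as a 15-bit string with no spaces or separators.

101110111100001

Place data at non-parity positions: p1 p2 1 p4 1 0 1 p8 1 1 0 0 0 0 1
p1 (pos 1,3,5,7,9,11,13,15): XOR of data positions = 1⊕1⊕1⊕1⊕0⊕0⊕1 = 1
p2 (pos 2,3,6,7,10,11,14,15): XOR of data positions = 1⊕0⊕1⊕1⊕0⊕0⊕1 = 0
p4 (pos 4,5,6,7,12,13,14,15): XOR of data positions = 1⊕0⊕1⊕0⊕0⊕0⊕1 = 1
p8 (pos 8,9,10,11,12,13,14,15): XOR of data positions = 1⊕1⊕0⊕0⊕0⊕0⊕1 = 1
Codeword: 101110111100001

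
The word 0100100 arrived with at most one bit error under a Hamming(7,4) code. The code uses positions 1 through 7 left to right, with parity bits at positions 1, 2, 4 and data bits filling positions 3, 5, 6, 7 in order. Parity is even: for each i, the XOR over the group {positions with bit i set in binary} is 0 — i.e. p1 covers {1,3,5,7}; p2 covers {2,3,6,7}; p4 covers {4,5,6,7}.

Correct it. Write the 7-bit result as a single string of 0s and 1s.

s1 (pos 1,3,5,7): 0⊕0⊕1⊕0 = 1
s2 (pos 2,3,6,7): 1⊕0⊕0⊕0 = 1
s4 (pos 4,5,6,7): 0⊕1⊕0⊕0 = 1
Syndrome s4…s1 = 111 → error at position 7.
Flip position 7: 0100100 → 0100101

0100101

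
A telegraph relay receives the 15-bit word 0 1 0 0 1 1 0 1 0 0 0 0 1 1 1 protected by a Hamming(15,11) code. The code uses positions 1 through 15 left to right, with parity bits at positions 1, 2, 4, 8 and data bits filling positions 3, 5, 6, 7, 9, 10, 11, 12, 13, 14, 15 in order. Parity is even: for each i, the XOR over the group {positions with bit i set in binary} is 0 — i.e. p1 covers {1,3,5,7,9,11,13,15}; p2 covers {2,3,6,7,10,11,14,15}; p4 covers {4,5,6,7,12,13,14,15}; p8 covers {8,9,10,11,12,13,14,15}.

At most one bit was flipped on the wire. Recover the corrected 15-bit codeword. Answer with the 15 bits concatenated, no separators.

010001010000111

s1 (pos 1,3,5,7,9,11,13,15): 0⊕0⊕1⊕0⊕0⊕0⊕1⊕1 = 1
s2 (pos 2,3,6,7,10,11,14,15): 1⊕0⊕1⊕0⊕0⊕0⊕1⊕1 = 0
s4 (pos 4,5,6,7,12,13,14,15): 0⊕1⊕1⊕0⊕0⊕1⊕1⊕1 = 1
s8 (pos 8,9,10,11,12,13,14,15): 1⊕0⊕0⊕0⊕0⊕1⊕1⊕1 = 0
Syndrome s8…s1 = 0101 → error at position 5.
Flip position 5: 010011010000111 → 010001010000111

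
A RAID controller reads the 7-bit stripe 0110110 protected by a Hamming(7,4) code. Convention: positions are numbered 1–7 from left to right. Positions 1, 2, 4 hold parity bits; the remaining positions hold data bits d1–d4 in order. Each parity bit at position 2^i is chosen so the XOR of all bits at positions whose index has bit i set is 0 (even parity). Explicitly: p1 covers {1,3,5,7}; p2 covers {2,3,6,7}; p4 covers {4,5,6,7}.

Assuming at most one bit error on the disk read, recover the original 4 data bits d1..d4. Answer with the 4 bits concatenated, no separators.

1110

s1 (pos 1,3,5,7): 0⊕1⊕1⊕0 = 0
s2 (pos 2,3,6,7): 1⊕1⊕1⊕0 = 1
s4 (pos 4,5,6,7): 0⊕1⊕1⊕0 = 0
Syndrome s4…s1 = 010 → error at position 2.
Flip position 2: 0110110 → 0010110
Read data bits from positions 3,5,6,7: 1110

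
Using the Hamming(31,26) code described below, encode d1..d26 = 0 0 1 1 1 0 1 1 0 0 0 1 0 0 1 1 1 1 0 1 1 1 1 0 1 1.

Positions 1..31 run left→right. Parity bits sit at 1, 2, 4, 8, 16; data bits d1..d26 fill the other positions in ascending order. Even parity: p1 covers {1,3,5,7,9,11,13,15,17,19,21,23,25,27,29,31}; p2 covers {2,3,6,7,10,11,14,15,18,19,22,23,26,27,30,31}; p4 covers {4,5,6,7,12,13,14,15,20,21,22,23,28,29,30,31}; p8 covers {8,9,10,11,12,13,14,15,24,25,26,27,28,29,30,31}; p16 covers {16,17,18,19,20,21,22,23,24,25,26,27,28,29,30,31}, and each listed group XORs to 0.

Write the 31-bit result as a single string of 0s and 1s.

Place data at non-parity positions: p1 p2 0 p4 0 1 1 p8 1 0 1 1 0 0 0 p16 1 0 0 1 1 1 1 0 1 1 1 1 0 1 1
p1 (pos 1,3,5,7,9,11,13,15,17,19,21,23,25,27,29,31): XOR of data positions = 0⊕0⊕1⊕1⊕1⊕0⊕0⊕1⊕0⊕1⊕1⊕1⊕1⊕0⊕1 = 1
p2 (pos 2,3,6,7,10,11,14,15,18,19,22,23,26,27,30,31): XOR of data positions = 0⊕1⊕1⊕0⊕1⊕0⊕0⊕0⊕0⊕1⊕1⊕1⊕1⊕1⊕1 = 1
p4 (pos 4,5,6,7,12,13,14,15,20,21,22,23,28,29,30,31): XOR of data positions = 0⊕1⊕1⊕1⊕0⊕0⊕0⊕1⊕1⊕1⊕1⊕1⊕0⊕1⊕1 = 0
p8 (pos 8,9,10,11,12,13,14,15,24,25,26,27,28,29,30,31): XOR of data positions = 1⊕0⊕1⊕1⊕0⊕0⊕0⊕0⊕1⊕1⊕1⊕1⊕0⊕1⊕1 = 1
p16 (pos 16,17,18,19,20,21,22,23,24,25,26,27,28,29,30,31): XOR of data positions = 1⊕0⊕0⊕1⊕1⊕1⊕1⊕0⊕1⊕1⊕1⊕1⊕0⊕1⊕1 = 1
Codeword: 1100011110110001100111101111011

1100011110110001100111101111011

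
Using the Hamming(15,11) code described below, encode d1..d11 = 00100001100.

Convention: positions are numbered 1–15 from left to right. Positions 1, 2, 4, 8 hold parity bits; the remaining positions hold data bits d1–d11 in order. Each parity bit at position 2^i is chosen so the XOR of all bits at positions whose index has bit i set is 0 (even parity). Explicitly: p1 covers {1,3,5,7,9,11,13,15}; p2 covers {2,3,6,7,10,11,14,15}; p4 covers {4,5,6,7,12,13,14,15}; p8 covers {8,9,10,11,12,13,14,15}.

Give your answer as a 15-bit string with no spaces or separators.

Place data at non-parity positions: p1 p2 0 p4 0 1 0 p8 0 0 0 1 1 0 0
p1 (pos 1,3,5,7,9,11,13,15): XOR of data positions = 0⊕0⊕0⊕0⊕0⊕1⊕0 = 1
p2 (pos 2,3,6,7,10,11,14,15): XOR of data positions = 0⊕1⊕0⊕0⊕0⊕0⊕0 = 1
p4 (pos 4,5,6,7,12,13,14,15): XOR of data positions = 0⊕1⊕0⊕1⊕1⊕0⊕0 = 1
p8 (pos 8,9,10,11,12,13,14,15): XOR of data positions = 0⊕0⊕0⊕1⊕1⊕0⊕0 = 0
Codeword: 110101000001100

110101000001100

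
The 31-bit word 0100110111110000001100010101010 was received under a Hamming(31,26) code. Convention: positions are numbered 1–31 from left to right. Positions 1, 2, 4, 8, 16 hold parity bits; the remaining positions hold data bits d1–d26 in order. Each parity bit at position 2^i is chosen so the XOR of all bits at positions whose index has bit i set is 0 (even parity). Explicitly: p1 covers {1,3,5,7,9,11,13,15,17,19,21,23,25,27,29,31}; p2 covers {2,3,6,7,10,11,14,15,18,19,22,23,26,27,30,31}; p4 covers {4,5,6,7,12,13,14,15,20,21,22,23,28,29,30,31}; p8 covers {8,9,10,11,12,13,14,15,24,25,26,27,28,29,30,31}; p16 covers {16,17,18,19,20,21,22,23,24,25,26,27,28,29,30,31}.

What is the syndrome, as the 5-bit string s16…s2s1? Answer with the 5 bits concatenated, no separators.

s1 (pos 1,3,5,7,9,11,13,15,17,19,21,23,25,27,29,31): 0⊕0⊕1⊕0⊕1⊕1⊕0⊕0⊕0⊕1⊕0⊕0⊕0⊕0⊕0⊕0 = 0
s2 (pos 2,3,6,7,10,11,14,15,18,19,22,23,26,27,30,31): 1⊕0⊕1⊕0⊕1⊕1⊕0⊕0⊕0⊕1⊕0⊕0⊕1⊕0⊕1⊕0 = 1
s4 (pos 4,5,6,7,12,13,14,15,20,21,22,23,28,29,30,31): 0⊕1⊕1⊕0⊕1⊕0⊕0⊕0⊕1⊕0⊕0⊕0⊕1⊕0⊕1⊕0 = 0
s8 (pos 8,9,10,11,12,13,14,15,24,25,26,27,28,29,30,31): 1⊕1⊕1⊕1⊕1⊕0⊕0⊕0⊕1⊕0⊕1⊕0⊕1⊕0⊕1⊕0 = 1
s16 (pos 16,17,18,19,20,21,22,23,24,25,26,27,28,29,30,31): 0⊕0⊕0⊕1⊕1⊕0⊕0⊕0⊕1⊕0⊕1⊕0⊕1⊕0⊕1⊕0 = 0
Syndrome s16…s1 = 01010 → error at position 10.

01010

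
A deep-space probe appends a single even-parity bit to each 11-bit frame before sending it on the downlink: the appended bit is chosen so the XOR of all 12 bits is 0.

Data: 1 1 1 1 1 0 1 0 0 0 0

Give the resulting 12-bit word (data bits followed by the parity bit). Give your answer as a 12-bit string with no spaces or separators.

111110100000

XOR of the 11 data bits: 1⊕1⊕1⊕1⊕1⊕0⊕1⊕0⊕0⊕0⊕0 = 0
Parity bit = 0 (so all 12 bits XOR to 0).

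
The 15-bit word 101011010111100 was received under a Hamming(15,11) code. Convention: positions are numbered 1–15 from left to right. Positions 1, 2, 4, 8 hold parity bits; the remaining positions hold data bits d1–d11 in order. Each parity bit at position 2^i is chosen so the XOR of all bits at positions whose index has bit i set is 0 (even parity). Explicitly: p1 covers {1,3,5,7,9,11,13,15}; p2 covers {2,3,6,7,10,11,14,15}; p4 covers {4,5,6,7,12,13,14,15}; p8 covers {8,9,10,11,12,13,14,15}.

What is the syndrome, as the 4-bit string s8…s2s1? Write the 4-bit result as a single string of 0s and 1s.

1001

s1 (pos 1,3,5,7,9,11,13,15): 1⊕1⊕1⊕0⊕0⊕1⊕1⊕0 = 1
s2 (pos 2,3,6,7,10,11,14,15): 0⊕1⊕1⊕0⊕1⊕1⊕0⊕0 = 0
s4 (pos 4,5,6,7,12,13,14,15): 0⊕1⊕1⊕0⊕1⊕1⊕0⊕0 = 0
s8 (pos 8,9,10,11,12,13,14,15): 1⊕0⊕1⊕1⊕1⊕1⊕0⊕0 = 1
Syndrome s8…s1 = 1001 → error at position 9.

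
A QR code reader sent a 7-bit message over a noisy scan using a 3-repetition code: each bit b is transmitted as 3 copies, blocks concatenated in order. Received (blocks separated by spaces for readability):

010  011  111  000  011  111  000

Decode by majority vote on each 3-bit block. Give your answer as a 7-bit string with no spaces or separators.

Block 1 (010): 1 one → 0
Block 2 (011): 2 ones → 1
Block 3 (111): 3 ones → 1
Block 4 (000): 0 ones → 0
Block 5 (011): 2 ones → 1
Block 6 (111): 3 ones → 1
Block 7 (000): 0 ones → 0

0110110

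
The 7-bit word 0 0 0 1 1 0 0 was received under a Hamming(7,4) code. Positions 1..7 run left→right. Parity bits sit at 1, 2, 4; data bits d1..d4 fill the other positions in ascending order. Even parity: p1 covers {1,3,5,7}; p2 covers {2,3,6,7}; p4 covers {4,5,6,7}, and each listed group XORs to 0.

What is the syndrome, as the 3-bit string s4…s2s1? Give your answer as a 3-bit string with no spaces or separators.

s1 (pos 1,3,5,7): 0⊕0⊕1⊕0 = 1
s2 (pos 2,3,6,7): 0⊕0⊕0⊕0 = 0
s4 (pos 4,5,6,7): 1⊕1⊕0⊕0 = 0
Syndrome s4…s1 = 001 → error at position 1.

001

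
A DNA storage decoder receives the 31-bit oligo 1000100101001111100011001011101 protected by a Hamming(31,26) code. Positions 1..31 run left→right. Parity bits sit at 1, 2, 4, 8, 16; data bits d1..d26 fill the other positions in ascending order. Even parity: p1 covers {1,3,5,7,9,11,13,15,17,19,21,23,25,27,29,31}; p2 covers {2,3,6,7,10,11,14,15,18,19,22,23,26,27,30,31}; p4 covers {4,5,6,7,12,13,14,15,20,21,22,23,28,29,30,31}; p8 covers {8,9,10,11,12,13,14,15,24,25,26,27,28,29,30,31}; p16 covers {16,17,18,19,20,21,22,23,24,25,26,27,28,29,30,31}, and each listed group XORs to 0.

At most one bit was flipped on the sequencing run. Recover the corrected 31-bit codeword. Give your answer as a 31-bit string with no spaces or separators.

s1 (pos 1,3,5,7,9,11,13,15,17,19,21,23,25,27,29,31): 1⊕0⊕1⊕0⊕0⊕0⊕1⊕1⊕1⊕0⊕1⊕0⊕1⊕1⊕1⊕1 = 0
s2 (pos 2,3,6,7,10,11,14,15,18,19,22,23,26,27,30,31): 0⊕0⊕0⊕0⊕1⊕0⊕1⊕1⊕0⊕0⊕1⊕0⊕0⊕1⊕0⊕1 = 0
s4 (pos 4,5,6,7,12,13,14,15,20,21,22,23,28,29,30,31): 0⊕1⊕0⊕0⊕0⊕1⊕1⊕1⊕0⊕1⊕1⊕0⊕1⊕1⊕0⊕1 = 1
s8 (pos 8,9,10,11,12,13,14,15,24,25,26,27,28,29,30,31): 1⊕0⊕1⊕0⊕0⊕1⊕1⊕1⊕0⊕1⊕0⊕1⊕1⊕1⊕0⊕1 = 0
s16 (pos 16,17,18,19,20,21,22,23,24,25,26,27,28,29,30,31): 1⊕1⊕0⊕0⊕0⊕1⊕1⊕0⊕0⊕1⊕0⊕1⊕1⊕1⊕0⊕1 = 1
Syndrome s16…s1 = 10100 → error at position 20.
Flip position 20: 1000100101001111100011001011101 → 1000100101001111100111001011101

1000100101001111100111001011101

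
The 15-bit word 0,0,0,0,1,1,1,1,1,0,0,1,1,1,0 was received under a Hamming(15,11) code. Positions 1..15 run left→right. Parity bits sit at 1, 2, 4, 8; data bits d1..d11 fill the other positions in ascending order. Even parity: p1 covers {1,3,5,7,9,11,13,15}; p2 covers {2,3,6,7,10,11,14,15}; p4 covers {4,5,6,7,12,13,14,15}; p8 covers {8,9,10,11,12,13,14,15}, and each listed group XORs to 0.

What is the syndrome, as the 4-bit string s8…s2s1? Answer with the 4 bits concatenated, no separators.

s1 (pos 1,3,5,7,9,11,13,15): 0⊕0⊕1⊕1⊕1⊕0⊕1⊕0 = 0
s2 (pos 2,3,6,7,10,11,14,15): 0⊕0⊕1⊕1⊕0⊕0⊕1⊕0 = 1
s4 (pos 4,5,6,7,12,13,14,15): 0⊕1⊕1⊕1⊕1⊕1⊕1⊕0 = 0
s8 (pos 8,9,10,11,12,13,14,15): 1⊕1⊕0⊕0⊕1⊕1⊕1⊕0 = 1
Syndrome s8…s1 = 1010 → error at position 10.

1010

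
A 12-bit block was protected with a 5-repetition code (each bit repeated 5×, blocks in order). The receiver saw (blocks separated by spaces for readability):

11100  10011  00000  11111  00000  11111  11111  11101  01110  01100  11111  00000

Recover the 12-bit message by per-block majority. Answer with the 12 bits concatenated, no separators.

110101111010

Block 1 (11100): 3 ones → 1
Block 2 (10011): 3 ones → 1
Block 3 (00000): 0 ones → 0
Block 4 (11111): 5 ones → 1
Block 5 (00000): 0 ones → 0
Block 6 (11111): 5 ones → 1
Block 7 (11111): 5 ones → 1
Block 8 (11101): 4 ones → 1
Block 9 (01110): 3 ones → 1
Block 10 (01100): 2 ones → 0
Block 11 (11111): 5 ones → 1
Block 12 (00000): 0 ones → 0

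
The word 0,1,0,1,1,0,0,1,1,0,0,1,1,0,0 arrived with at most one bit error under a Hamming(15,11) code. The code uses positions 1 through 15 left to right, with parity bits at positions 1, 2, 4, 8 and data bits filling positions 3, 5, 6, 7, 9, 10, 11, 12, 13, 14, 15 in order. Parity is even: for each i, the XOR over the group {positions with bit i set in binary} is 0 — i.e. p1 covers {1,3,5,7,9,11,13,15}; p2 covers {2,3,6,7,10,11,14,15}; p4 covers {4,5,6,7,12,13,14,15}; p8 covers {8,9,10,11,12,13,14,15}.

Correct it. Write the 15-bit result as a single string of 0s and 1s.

011110011001100

s1 (pos 1,3,5,7,9,11,13,15): 0⊕0⊕1⊕0⊕1⊕0⊕1⊕0 = 1
s2 (pos 2,3,6,7,10,11,14,15): 1⊕0⊕0⊕0⊕0⊕0⊕0⊕0 = 1
s4 (pos 4,5,6,7,12,13,14,15): 1⊕1⊕0⊕0⊕1⊕1⊕0⊕0 = 0
s8 (pos 8,9,10,11,12,13,14,15): 1⊕1⊕0⊕0⊕1⊕1⊕0⊕0 = 0
Syndrome s8…s1 = 0011 → error at position 3.
Flip position 3: 010110011001100 → 011110011001100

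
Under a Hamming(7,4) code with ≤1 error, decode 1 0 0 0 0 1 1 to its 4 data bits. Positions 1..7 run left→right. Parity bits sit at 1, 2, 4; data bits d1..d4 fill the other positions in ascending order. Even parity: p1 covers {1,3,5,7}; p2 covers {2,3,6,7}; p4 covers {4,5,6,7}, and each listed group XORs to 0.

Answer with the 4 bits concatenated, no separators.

0011

s1 (pos 1,3,5,7): 1⊕0⊕0⊕1 = 0
s2 (pos 2,3,6,7): 0⊕0⊕1⊕1 = 0
s4 (pos 4,5,6,7): 0⊕0⊕1⊕1 = 0
Syndrome s4…s1 = 000 → no error.
Read data bits from positions 3,5,6,7: 0011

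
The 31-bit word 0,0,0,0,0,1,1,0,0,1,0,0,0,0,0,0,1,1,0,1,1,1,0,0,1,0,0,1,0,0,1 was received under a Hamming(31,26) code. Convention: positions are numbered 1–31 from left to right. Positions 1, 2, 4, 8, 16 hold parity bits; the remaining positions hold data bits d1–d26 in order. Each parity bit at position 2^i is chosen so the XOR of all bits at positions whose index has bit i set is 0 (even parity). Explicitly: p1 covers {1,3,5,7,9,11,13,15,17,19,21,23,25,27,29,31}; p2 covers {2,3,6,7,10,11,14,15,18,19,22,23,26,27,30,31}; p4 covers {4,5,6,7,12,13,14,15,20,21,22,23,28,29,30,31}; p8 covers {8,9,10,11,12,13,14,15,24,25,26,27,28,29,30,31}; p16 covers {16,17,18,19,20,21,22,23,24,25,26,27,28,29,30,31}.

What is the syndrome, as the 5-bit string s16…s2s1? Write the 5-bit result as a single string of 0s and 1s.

s1 (pos 1,3,5,7,9,11,13,15,17,19,21,23,25,27,29,31): 0⊕0⊕0⊕1⊕0⊕0⊕0⊕0⊕1⊕0⊕1⊕0⊕1⊕0⊕0⊕1 = 1
s2 (pos 2,3,6,7,10,11,14,15,18,19,22,23,26,27,30,31): 0⊕0⊕1⊕1⊕1⊕0⊕0⊕0⊕1⊕0⊕1⊕0⊕0⊕0⊕0⊕1 = 0
s4 (pos 4,5,6,7,12,13,14,15,20,21,22,23,28,29,30,31): 0⊕0⊕1⊕1⊕0⊕0⊕0⊕0⊕1⊕1⊕1⊕0⊕1⊕0⊕0⊕1 = 1
s8 (pos 8,9,10,11,12,13,14,15,24,25,26,27,28,29,30,31): 0⊕0⊕1⊕0⊕0⊕0⊕0⊕0⊕0⊕1⊕0⊕0⊕1⊕0⊕0⊕1 = 0
s16 (pos 16,17,18,19,20,21,22,23,24,25,26,27,28,29,30,31): 0⊕1⊕1⊕0⊕1⊕1⊕1⊕0⊕0⊕1⊕0⊕0⊕1⊕0⊕0⊕1 = 0
Syndrome s16…s1 = 00101 → error at position 5.

00101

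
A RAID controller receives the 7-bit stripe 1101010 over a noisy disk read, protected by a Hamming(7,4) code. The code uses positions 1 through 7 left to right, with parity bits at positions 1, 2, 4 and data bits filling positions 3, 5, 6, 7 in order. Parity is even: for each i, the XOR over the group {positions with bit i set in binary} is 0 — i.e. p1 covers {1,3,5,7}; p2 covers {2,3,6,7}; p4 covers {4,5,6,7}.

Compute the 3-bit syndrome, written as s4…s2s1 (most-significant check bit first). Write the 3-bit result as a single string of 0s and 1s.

001

s1 (pos 1,3,5,7): 1⊕0⊕0⊕0 = 1
s2 (pos 2,3,6,7): 1⊕0⊕1⊕0 = 0
s4 (pos 4,5,6,7): 1⊕0⊕1⊕0 = 0
Syndrome s4…s1 = 001 → error at position 1.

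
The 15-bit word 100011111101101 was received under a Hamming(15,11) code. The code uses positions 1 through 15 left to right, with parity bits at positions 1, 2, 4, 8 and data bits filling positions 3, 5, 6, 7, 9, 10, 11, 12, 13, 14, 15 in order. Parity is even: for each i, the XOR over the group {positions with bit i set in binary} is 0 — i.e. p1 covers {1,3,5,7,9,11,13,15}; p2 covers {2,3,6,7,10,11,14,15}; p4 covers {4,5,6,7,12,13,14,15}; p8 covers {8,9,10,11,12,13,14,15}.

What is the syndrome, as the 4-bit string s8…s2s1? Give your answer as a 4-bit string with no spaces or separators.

0000

s1 (pos 1,3,5,7,9,11,13,15): 1⊕0⊕1⊕1⊕1⊕0⊕1⊕1 = 0
s2 (pos 2,3,6,7,10,11,14,15): 0⊕0⊕1⊕1⊕1⊕0⊕0⊕1 = 0
s4 (pos 4,5,6,7,12,13,14,15): 0⊕1⊕1⊕1⊕1⊕1⊕0⊕1 = 0
s8 (pos 8,9,10,11,12,13,14,15): 1⊕1⊕1⊕0⊕1⊕1⊕0⊕1 = 0
Syndrome s8…s1 = 0000 → no error.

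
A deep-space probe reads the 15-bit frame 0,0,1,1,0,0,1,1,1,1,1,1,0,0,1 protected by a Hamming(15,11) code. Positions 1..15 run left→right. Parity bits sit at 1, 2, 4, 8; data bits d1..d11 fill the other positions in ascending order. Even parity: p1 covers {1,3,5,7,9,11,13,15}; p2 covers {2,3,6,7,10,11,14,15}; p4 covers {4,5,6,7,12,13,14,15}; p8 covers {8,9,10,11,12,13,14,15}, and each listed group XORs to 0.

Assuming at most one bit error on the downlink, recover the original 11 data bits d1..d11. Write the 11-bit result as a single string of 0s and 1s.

s1 (pos 1,3,5,7,9,11,13,15): 0⊕1⊕0⊕1⊕1⊕1⊕0⊕1 = 1
s2 (pos 2,3,6,7,10,11,14,15): 0⊕1⊕0⊕1⊕1⊕1⊕0⊕1 = 1
s4 (pos 4,5,6,7,12,13,14,15): 1⊕0⊕0⊕1⊕1⊕0⊕0⊕1 = 0
s8 (pos 8,9,10,11,12,13,14,15): 1⊕1⊕1⊕1⊕1⊕0⊕0⊕1 = 0
Syndrome s8…s1 = 0011 → error at position 3.
Flip position 3: 001100111111001 → 000100111111001
Read data bits from positions 3,5,6,7,9,10,11,12,13,14,15: 00011111001

00011111001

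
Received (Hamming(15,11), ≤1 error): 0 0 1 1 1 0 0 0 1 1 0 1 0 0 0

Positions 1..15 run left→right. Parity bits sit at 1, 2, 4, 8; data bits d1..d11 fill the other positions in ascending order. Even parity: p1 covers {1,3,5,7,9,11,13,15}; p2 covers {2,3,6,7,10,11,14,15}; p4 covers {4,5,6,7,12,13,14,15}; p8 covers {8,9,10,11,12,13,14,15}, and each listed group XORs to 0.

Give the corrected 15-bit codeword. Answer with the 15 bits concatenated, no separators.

001110001101100

s1 (pos 1,3,5,7,9,11,13,15): 0⊕1⊕1⊕0⊕1⊕0⊕0⊕0 = 1
s2 (pos 2,3,6,7,10,11,14,15): 0⊕1⊕0⊕0⊕1⊕0⊕0⊕0 = 0
s4 (pos 4,5,6,7,12,13,14,15): 1⊕1⊕0⊕0⊕1⊕0⊕0⊕0 = 1
s8 (pos 8,9,10,11,12,13,14,15): 0⊕1⊕1⊕0⊕1⊕0⊕0⊕0 = 1
Syndrome s8…s1 = 1101 → error at position 13.
Flip position 13: 001110001101000 → 001110001101100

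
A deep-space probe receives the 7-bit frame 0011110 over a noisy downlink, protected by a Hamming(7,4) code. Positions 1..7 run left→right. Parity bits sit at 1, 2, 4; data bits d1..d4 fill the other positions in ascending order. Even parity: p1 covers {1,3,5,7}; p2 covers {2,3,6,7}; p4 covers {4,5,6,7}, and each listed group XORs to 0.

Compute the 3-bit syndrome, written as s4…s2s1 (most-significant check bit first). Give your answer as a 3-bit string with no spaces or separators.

100

s1 (pos 1,3,5,7): 0⊕1⊕1⊕0 = 0
s2 (pos 2,3,6,7): 0⊕1⊕1⊕0 = 0
s4 (pos 4,5,6,7): 1⊕1⊕1⊕0 = 1
Syndrome s4…s1 = 100 → error at position 4.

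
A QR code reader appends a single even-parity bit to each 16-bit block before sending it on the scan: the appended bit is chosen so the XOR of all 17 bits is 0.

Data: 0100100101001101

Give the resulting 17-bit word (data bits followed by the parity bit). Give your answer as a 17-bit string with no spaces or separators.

01001001010011011

XOR of the 16 data bits: 0⊕1⊕0⊕0⊕1⊕0⊕0⊕1⊕0⊕1⊕0⊕0⊕1⊕1⊕0⊕1 = 1
Parity bit = 1 (so all 17 bits XOR to 0).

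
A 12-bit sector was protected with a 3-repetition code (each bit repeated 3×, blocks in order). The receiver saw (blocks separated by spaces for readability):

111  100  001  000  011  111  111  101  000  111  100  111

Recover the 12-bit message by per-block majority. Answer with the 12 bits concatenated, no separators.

100011110101

Block 1 (111): 3 ones → 1
Block 2 (100): 1 one → 0
Block 3 (001): 1 one → 0
Block 4 (000): 0 ones → 0
Block 5 (011): 2 ones → 1
Block 6 (111): 3 ones → 1
Block 7 (111): 3 ones → 1
Block 8 (101): 2 ones → 1
Block 9 (000): 0 ones → 0
Block 10 (111): 3 ones → 1
Block 11 (100): 1 one → 0
Block 12 (111): 3 ones → 1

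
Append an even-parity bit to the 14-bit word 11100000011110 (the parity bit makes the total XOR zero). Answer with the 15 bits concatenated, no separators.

XOR of the 14 data bits: 1⊕1⊕1⊕0⊕0⊕0⊕0⊕0⊕0⊕1⊕1⊕1⊕1⊕0 = 1
Parity bit = 1 (so all 15 bits XOR to 0).

111000000111101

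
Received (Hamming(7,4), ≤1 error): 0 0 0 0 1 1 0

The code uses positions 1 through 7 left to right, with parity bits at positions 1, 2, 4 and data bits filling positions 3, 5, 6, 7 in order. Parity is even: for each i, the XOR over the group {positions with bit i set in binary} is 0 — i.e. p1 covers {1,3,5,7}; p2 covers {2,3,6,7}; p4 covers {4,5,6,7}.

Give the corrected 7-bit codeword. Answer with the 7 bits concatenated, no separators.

0010110

s1 (pos 1,3,5,7): 0⊕0⊕1⊕0 = 1
s2 (pos 2,3,6,7): 0⊕0⊕1⊕0 = 1
s4 (pos 4,5,6,7): 0⊕1⊕1⊕0 = 0
Syndrome s4…s1 = 011 → error at position 3.
Flip position 3: 0000110 → 0010110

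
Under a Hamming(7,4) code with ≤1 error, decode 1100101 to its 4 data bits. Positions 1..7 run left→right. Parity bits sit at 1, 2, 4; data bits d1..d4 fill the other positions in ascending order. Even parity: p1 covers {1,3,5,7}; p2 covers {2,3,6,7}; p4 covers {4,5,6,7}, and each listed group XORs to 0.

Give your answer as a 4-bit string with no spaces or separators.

s1 (pos 1,3,5,7): 1⊕0⊕1⊕1 = 1
s2 (pos 2,3,6,7): 1⊕0⊕0⊕1 = 0
s4 (pos 4,5,6,7): 0⊕1⊕0⊕1 = 0
Syndrome s4…s1 = 001 → error at position 1.
Flip position 1: 1100101 → 0100101
Read data bits from positions 3,5,6,7: 0101

0101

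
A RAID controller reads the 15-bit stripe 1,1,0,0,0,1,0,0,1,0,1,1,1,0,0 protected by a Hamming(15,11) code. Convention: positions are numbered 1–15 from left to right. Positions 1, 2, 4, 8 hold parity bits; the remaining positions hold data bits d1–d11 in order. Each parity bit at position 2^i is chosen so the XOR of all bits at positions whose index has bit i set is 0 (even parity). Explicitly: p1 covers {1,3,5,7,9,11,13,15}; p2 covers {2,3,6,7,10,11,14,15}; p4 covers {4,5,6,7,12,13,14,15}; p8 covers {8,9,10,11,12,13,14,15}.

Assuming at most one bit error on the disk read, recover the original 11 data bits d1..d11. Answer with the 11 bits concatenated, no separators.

s1 (pos 1,3,5,7,9,11,13,15): 1⊕0⊕0⊕0⊕1⊕1⊕1⊕0 = 0
s2 (pos 2,3,6,7,10,11,14,15): 1⊕0⊕1⊕0⊕0⊕1⊕0⊕0 = 1
s4 (pos 4,5,6,7,12,13,14,15): 0⊕0⊕1⊕0⊕1⊕1⊕0⊕0 = 1
s8 (pos 8,9,10,11,12,13,14,15): 0⊕1⊕0⊕1⊕1⊕1⊕0⊕0 = 0
Syndrome s8…s1 = 0110 → error at position 6.
Flip position 6: 110001001011100 → 110000001011100
Read data bits from positions 3,5,6,7,9,10,11,12,13,14,15: 00001011100

00001011100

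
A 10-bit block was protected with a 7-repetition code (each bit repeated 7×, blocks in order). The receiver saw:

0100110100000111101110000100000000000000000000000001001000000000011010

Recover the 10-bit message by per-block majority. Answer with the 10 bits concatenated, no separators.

Block 1 (0100110): 3 ones → 0
Block 2 (1000001): 2 ones → 0
Block 3 (1110111): 6 ones → 1
Block 4 (0000100): 1 one → 0
Block 5 (0000000): 0 ones → 0
Block 6 (0000000): 0 ones → 0
Block 7 (0000000): 0 ones → 0
Block 8 (0010010): 2 ones → 0
Block 9 (0000000): 0 ones → 0
Block 10 (0011010): 3 ones → 0

0010000000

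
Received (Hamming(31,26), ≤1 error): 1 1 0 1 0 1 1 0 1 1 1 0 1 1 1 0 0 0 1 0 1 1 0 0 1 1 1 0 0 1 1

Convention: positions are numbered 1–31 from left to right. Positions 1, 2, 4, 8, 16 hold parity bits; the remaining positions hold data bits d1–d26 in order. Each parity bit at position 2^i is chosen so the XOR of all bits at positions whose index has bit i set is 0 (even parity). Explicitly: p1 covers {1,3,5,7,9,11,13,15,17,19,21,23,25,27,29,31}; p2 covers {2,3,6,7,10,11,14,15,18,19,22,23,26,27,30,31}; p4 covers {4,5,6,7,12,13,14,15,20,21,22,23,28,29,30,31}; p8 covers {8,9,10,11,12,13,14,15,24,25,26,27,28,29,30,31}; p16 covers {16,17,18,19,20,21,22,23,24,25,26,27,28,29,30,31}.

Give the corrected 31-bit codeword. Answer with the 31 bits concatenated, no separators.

1101011011001110001011001110011

s1 (pos 1,3,5,7,9,11,13,15,17,19,21,23,25,27,29,31): 1⊕0⊕0⊕1⊕1⊕1⊕1⊕1⊕0⊕1⊕1⊕0⊕1⊕1⊕0⊕1 = 1
s2 (pos 2,3,6,7,10,11,14,15,18,19,22,23,26,27,30,31): 1⊕0⊕1⊕1⊕1⊕1⊕1⊕1⊕0⊕1⊕1⊕0⊕1⊕1⊕1⊕1 = 1
s4 (pos 4,5,6,7,12,13,14,15,20,21,22,23,28,29,30,31): 1⊕0⊕1⊕1⊕0⊕1⊕1⊕1⊕0⊕1⊕1⊕0⊕0⊕0⊕1⊕1 = 0
s8 (pos 8,9,10,11,12,13,14,15,24,25,26,27,28,29,30,31): 0⊕1⊕1⊕1⊕0⊕1⊕1⊕1⊕0⊕1⊕1⊕1⊕0⊕0⊕1⊕1 = 1
s16 (pos 16,17,18,19,20,21,22,23,24,25,26,27,28,29,30,31): 0⊕0⊕0⊕1⊕0⊕1⊕1⊕0⊕0⊕1⊕1⊕1⊕0⊕0⊕1⊕1 = 0
Syndrome s16…s1 = 01011 → error at position 11.
Flip position 11: 1101011011101110001011001110011 → 1101011011001110001011001110011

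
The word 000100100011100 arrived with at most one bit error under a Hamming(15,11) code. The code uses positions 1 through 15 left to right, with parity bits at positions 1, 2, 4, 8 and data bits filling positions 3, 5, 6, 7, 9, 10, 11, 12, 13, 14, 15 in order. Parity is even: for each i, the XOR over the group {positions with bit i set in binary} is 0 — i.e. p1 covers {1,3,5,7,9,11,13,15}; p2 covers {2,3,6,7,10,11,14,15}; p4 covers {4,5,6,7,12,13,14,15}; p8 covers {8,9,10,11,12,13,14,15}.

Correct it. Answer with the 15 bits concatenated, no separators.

s1 (pos 1,3,5,7,9,11,13,15): 0⊕0⊕0⊕1⊕0⊕1⊕1⊕0 = 1
s2 (pos 2,3,6,7,10,11,14,15): 0⊕0⊕0⊕1⊕0⊕1⊕0⊕0 = 0
s4 (pos 4,5,6,7,12,13,14,15): 1⊕0⊕0⊕1⊕1⊕1⊕0⊕0 = 0
s8 (pos 8,9,10,11,12,13,14,15): 0⊕0⊕0⊕1⊕1⊕1⊕0⊕0 = 1
Syndrome s8…s1 = 1001 → error at position 9.
Flip position 9: 000100100011100 → 000100101011100

000100101011100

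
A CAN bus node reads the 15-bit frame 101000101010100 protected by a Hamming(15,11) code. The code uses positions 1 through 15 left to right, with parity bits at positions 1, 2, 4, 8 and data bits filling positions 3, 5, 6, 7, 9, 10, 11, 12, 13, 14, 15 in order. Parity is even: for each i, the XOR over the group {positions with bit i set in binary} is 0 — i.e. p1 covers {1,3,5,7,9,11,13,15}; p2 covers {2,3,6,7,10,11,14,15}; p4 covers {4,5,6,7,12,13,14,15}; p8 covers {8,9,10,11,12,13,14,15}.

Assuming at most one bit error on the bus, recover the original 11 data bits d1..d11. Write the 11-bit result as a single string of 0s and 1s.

10011110100

s1 (pos 1,3,5,7,9,11,13,15): 1⊕1⊕0⊕1⊕1⊕1⊕1⊕0 = 0
s2 (pos 2,3,6,7,10,11,14,15): 0⊕1⊕0⊕1⊕0⊕1⊕0⊕0 = 1
s4 (pos 4,5,6,7,12,13,14,15): 0⊕0⊕0⊕1⊕0⊕1⊕0⊕0 = 0
s8 (pos 8,9,10,11,12,13,14,15): 0⊕1⊕0⊕1⊕0⊕1⊕0⊕0 = 1
Syndrome s8…s1 = 1010 → error at position 10.
Flip position 10: 101000101010100 → 101000101110100
Read data bits from positions 3,5,6,7,9,10,11,12,13,14,15: 10011110100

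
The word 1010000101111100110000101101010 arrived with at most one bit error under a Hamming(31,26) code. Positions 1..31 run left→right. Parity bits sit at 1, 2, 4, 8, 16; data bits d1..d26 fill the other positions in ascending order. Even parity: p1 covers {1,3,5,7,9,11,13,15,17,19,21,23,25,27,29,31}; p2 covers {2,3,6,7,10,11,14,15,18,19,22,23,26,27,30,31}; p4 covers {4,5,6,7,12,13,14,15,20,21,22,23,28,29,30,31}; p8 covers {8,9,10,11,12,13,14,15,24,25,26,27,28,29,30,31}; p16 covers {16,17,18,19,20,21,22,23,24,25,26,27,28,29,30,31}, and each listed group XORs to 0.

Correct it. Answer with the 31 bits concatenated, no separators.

s1 (pos 1,3,5,7,9,11,13,15,17,19,21,23,25,27,29,31): 1⊕1⊕0⊕0⊕0⊕1⊕1⊕0⊕1⊕0⊕0⊕1⊕1⊕0⊕0⊕0 = 1
s2 (pos 2,3,6,7,10,11,14,15,18,19,22,23,26,27,30,31): 0⊕1⊕0⊕0⊕1⊕1⊕1⊕0⊕1⊕0⊕0⊕1⊕1⊕0⊕1⊕0 = 0
s4 (pos 4,5,6,7,12,13,14,15,20,21,22,23,28,29,30,31): 0⊕0⊕0⊕0⊕1⊕1⊕1⊕0⊕0⊕0⊕0⊕1⊕1⊕0⊕1⊕0 = 0
s8 (pos 8,9,10,11,12,13,14,15,24,25,26,27,28,29,30,31): 1⊕0⊕1⊕1⊕1⊕1⊕1⊕0⊕0⊕1⊕1⊕0⊕1⊕0⊕1⊕0 = 0
s16 (pos 16,17,18,19,20,21,22,23,24,25,26,27,28,29,30,31): 0⊕1⊕1⊕0⊕0⊕0⊕0⊕1⊕0⊕1⊕1⊕0⊕1⊕0⊕1⊕0 = 1
Syndrome s16…s1 = 10001 → error at position 17.
Flip position 17: 1010000101111100110000101101010 → 1010000101111100010000101101010

1010000101111100010000101101010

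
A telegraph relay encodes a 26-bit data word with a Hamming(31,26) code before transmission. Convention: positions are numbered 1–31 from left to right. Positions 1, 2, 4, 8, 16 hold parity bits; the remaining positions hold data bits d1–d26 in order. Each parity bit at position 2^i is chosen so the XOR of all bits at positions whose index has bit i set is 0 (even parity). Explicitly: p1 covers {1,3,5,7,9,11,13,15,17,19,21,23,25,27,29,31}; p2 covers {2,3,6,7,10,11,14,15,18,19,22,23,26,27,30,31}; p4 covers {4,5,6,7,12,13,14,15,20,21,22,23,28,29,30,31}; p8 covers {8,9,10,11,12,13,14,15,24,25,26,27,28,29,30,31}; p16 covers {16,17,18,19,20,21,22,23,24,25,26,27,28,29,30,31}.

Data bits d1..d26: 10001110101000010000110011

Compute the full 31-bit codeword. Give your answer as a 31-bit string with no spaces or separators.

0011000111101011000010000110011

Place data at non-parity positions: p1 p2 1 p4 0 0 0 p8 1 1 1 0 1 0 1 p16 0 0 0 0 1 0 0 0 0 1 1 0 0 1 1
p1 (pos 1,3,5,7,9,11,13,15,17,19,21,23,25,27,29,31): XOR of data positions = 1⊕0⊕0⊕1⊕1⊕1⊕1⊕0⊕0⊕1⊕0⊕0⊕1⊕0⊕1 = 0
p2 (pos 2,3,6,7,10,11,14,15,18,19,22,23,26,27,30,31): XOR of data positions = 1⊕0⊕0⊕1⊕1⊕0⊕1⊕0⊕0⊕0⊕0⊕1⊕1⊕1⊕1 = 0
p4 (pos 4,5,6,7,12,13,14,15,20,21,22,23,28,29,30,31): XOR of data positions = 0⊕0⊕0⊕0⊕1⊕0⊕1⊕0⊕1⊕0⊕0⊕0⊕0⊕1⊕1 = 1
p8 (pos 8,9,10,11,12,13,14,15,24,25,26,27,28,29,30,31): XOR of data positions = 1⊕1⊕1⊕0⊕1⊕0⊕1⊕0⊕0⊕1⊕1⊕0⊕0⊕1⊕1 = 1
p16 (pos 16,17,18,19,20,21,22,23,24,25,26,27,28,29,30,31): XOR of data positions = 0⊕0⊕0⊕0⊕1⊕0⊕0⊕0⊕0⊕1⊕1⊕0⊕0⊕1⊕1 = 1
Codeword: 0011000111101011000010000110011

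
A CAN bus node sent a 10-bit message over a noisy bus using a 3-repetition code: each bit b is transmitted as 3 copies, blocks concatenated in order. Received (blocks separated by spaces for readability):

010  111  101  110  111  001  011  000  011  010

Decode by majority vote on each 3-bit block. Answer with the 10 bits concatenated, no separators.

0111101010

Block 1 (010): 1 one → 0
Block 2 (111): 3 ones → 1
Block 3 (101): 2 ones → 1
Block 4 (110): 2 ones → 1
Block 5 (111): 3 ones → 1
Block 6 (001): 1 one → 0
Block 7 (011): 2 ones → 1
Block 8 (000): 0 ones → 0
Block 9 (011): 2 ones → 1
Block 10 (010): 1 one → 0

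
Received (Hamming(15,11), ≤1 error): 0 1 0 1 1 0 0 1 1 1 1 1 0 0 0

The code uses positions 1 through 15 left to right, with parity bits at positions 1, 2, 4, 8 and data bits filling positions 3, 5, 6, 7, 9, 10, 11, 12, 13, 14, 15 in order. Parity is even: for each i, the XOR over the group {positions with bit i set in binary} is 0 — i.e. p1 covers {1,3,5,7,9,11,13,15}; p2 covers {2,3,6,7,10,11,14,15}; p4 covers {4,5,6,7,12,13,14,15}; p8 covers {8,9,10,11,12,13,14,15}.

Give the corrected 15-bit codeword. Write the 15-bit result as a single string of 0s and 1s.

010110011111001

s1 (pos 1,3,5,7,9,11,13,15): 0⊕0⊕1⊕0⊕1⊕1⊕0⊕0 = 1
s2 (pos 2,3,6,7,10,11,14,15): 1⊕0⊕0⊕0⊕1⊕1⊕0⊕0 = 1
s4 (pos 4,5,6,7,12,13,14,15): 1⊕1⊕0⊕0⊕1⊕0⊕0⊕0 = 1
s8 (pos 8,9,10,11,12,13,14,15): 1⊕1⊕1⊕1⊕1⊕0⊕0⊕0 = 1
Syndrome s8…s1 = 1111 → error at position 15.
Flip position 15: 010110011111000 → 010110011111001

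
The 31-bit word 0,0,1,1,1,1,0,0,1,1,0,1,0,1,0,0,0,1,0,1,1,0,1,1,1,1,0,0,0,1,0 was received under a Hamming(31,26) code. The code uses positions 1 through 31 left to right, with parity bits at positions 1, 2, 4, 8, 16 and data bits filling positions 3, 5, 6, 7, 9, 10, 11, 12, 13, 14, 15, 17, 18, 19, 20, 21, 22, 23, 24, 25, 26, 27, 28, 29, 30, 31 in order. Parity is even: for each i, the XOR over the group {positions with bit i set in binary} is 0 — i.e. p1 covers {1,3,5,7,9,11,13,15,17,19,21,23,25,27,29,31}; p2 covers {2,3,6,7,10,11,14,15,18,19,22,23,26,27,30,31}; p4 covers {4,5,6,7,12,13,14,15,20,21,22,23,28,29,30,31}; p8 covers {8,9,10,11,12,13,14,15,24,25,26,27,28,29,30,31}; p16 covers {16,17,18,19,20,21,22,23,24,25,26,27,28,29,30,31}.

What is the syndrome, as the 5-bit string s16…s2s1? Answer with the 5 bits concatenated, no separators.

00100

s1 (pos 1,3,5,7,9,11,13,15,17,19,21,23,25,27,29,31): 0⊕1⊕1⊕0⊕1⊕0⊕0⊕0⊕0⊕0⊕1⊕1⊕1⊕0⊕0⊕0 = 0
s2 (pos 2,3,6,7,10,11,14,15,18,19,22,23,26,27,30,31): 0⊕1⊕1⊕0⊕1⊕0⊕1⊕0⊕1⊕0⊕0⊕1⊕1⊕0⊕1⊕0 = 0
s4 (pos 4,5,6,7,12,13,14,15,20,21,22,23,28,29,30,31): 1⊕1⊕1⊕0⊕1⊕0⊕1⊕0⊕1⊕1⊕0⊕1⊕0⊕0⊕1⊕0 = 1
s8 (pos 8,9,10,11,12,13,14,15,24,25,26,27,28,29,30,31): 0⊕1⊕1⊕0⊕1⊕0⊕1⊕0⊕1⊕1⊕1⊕0⊕0⊕0⊕1⊕0 = 0
s16 (pos 16,17,18,19,20,21,22,23,24,25,26,27,28,29,30,31): 0⊕0⊕1⊕0⊕1⊕1⊕0⊕1⊕1⊕1⊕1⊕0⊕0⊕0⊕1⊕0 = 0
Syndrome s16…s1 = 00100 → error at position 4.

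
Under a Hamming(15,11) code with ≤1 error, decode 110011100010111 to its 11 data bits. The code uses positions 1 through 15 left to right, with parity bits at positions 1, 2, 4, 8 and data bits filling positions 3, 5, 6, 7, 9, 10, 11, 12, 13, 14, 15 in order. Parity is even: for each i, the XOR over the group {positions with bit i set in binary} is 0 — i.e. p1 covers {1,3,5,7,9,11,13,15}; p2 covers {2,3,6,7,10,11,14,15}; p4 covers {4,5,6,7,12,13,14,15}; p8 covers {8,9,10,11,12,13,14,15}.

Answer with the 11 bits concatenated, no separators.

s1 (pos 1,3,5,7,9,11,13,15): 1⊕0⊕1⊕1⊕0⊕1⊕1⊕1 = 0
s2 (pos 2,3,6,7,10,11,14,15): 1⊕0⊕1⊕1⊕0⊕1⊕1⊕1 = 0
s4 (pos 4,5,6,7,12,13,14,15): 0⊕1⊕1⊕1⊕0⊕1⊕1⊕1 = 0
s8 (pos 8,9,10,11,12,13,14,15): 0⊕0⊕0⊕1⊕0⊕1⊕1⊕1 = 0
Syndrome s8…s1 = 0000 → no error.
Read data bits from positions 3,5,6,7,9,10,11,12,13,14,15: 01110010111

01110010111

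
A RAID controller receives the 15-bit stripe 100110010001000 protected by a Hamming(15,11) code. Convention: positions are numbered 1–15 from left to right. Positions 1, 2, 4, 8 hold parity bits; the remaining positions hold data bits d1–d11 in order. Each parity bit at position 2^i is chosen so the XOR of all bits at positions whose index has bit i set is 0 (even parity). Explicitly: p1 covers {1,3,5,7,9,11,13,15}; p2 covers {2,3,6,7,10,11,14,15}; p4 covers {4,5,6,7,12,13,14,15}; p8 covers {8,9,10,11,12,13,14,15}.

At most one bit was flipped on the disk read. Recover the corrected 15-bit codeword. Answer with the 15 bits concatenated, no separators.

s1 (pos 1,3,5,7,9,11,13,15): 1⊕0⊕1⊕0⊕0⊕0⊕0⊕0 = 0
s2 (pos 2,3,6,7,10,11,14,15): 0⊕0⊕0⊕0⊕0⊕0⊕0⊕0 = 0
s4 (pos 4,5,6,7,12,13,14,15): 1⊕1⊕0⊕0⊕1⊕0⊕0⊕0 = 1
s8 (pos 8,9,10,11,12,13,14,15): 1⊕0⊕0⊕0⊕1⊕0⊕0⊕0 = 0
Syndrome s8…s1 = 0100 → error at position 4.
Flip position 4: 100110010001000 → 100010010001000

100010010001000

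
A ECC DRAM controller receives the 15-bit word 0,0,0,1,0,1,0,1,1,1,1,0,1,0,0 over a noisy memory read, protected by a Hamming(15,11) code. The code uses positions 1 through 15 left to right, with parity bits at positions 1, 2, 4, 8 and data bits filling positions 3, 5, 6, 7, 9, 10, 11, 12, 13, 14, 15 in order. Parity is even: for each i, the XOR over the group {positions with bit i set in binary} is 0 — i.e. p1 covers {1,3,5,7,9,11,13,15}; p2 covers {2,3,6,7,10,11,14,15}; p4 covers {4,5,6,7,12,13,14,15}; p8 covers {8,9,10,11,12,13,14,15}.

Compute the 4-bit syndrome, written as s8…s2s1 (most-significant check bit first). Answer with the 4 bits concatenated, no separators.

1111

s1 (pos 1,3,5,7,9,11,13,15): 0⊕0⊕0⊕0⊕1⊕1⊕1⊕0 = 1
s2 (pos 2,3,6,7,10,11,14,15): 0⊕0⊕1⊕0⊕1⊕1⊕0⊕0 = 1
s4 (pos 4,5,6,7,12,13,14,15): 1⊕0⊕1⊕0⊕0⊕1⊕0⊕0 = 1
s8 (pos 8,9,10,11,12,13,14,15): 1⊕1⊕1⊕1⊕0⊕1⊕0⊕0 = 1
Syndrome s8…s1 = 1111 → error at position 15.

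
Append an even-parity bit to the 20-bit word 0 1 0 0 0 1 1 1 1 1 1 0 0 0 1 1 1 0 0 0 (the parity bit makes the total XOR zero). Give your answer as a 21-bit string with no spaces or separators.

010001111110001110000

XOR of the 20 data bits: 0⊕1⊕0⊕0⊕0⊕1⊕1⊕1⊕1⊕1⊕1⊕0⊕0⊕0⊕1⊕1⊕1⊕0⊕0⊕0 = 0
Parity bit = 0 (so all 21 bits XOR to 0).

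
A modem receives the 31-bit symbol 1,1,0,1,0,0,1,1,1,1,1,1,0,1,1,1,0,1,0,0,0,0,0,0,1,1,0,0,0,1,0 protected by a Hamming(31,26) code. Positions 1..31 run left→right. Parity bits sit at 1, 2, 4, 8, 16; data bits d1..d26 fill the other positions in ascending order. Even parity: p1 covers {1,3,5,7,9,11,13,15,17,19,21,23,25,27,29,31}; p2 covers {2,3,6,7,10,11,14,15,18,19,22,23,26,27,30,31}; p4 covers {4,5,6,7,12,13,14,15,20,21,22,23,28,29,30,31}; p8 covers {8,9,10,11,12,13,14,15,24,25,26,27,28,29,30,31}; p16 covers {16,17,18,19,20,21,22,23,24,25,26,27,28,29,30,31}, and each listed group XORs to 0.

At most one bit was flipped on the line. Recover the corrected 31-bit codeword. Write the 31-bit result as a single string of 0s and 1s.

1101001111110111000000001100010

s1 (pos 1,3,5,7,9,11,13,15,17,19,21,23,25,27,29,31): 1⊕0⊕0⊕1⊕1⊕1⊕0⊕1⊕0⊕0⊕0⊕0⊕1⊕0⊕0⊕0 = 0
s2 (pos 2,3,6,7,10,11,14,15,18,19,22,23,26,27,30,31): 1⊕0⊕0⊕1⊕1⊕1⊕1⊕1⊕1⊕0⊕0⊕0⊕1⊕0⊕1⊕0 = 1
s4 (pos 4,5,6,7,12,13,14,15,20,21,22,23,28,29,30,31): 1⊕0⊕0⊕1⊕1⊕0⊕1⊕1⊕0⊕0⊕0⊕0⊕0⊕0⊕1⊕0 = 0
s8 (pos 8,9,10,11,12,13,14,15,24,25,26,27,28,29,30,31): 1⊕1⊕1⊕1⊕1⊕0⊕1⊕1⊕0⊕1⊕1⊕0⊕0⊕0⊕1⊕0 = 0
s16 (pos 16,17,18,19,20,21,22,23,24,25,26,27,28,29,30,31): 1⊕0⊕1⊕0⊕0⊕0⊕0⊕0⊕0⊕1⊕1⊕0⊕0⊕0⊕1⊕0 = 1
Syndrome s16…s1 = 10010 → error at position 18.
Flip position 18: 1101001111110111010000001100010 → 1101001111110111000000001100010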